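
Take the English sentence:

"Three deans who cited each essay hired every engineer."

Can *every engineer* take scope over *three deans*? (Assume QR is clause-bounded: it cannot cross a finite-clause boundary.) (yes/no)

Yes

Although the sentence contains a relative clause (*who cited each essay*), *every engineer* is outside it, in the matrix VP.
QR within a single clause is free, so the lower quantifier may take scope over the higher one.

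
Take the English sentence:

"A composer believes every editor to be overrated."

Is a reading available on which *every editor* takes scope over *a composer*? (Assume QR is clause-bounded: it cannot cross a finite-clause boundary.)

Yes

*every editor* is an ECM subject; ECM complements are not islands, and the embedded quantifier may take matrix scope.
Nothing blocks QR of the lower DP to a position above the higher one, so inverse scope is available.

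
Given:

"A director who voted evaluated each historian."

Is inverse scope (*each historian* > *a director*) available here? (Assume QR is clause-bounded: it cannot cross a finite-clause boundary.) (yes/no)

Yes

The RC *who voted* is an island, but *each historian* is not inside it — it is the matrix object, a clausemate of *a director*.
No island intervenes, so both surface and inverse scope are derivable.
Both orderings are possible: *a director* > *each historian* and *each historian* > *a director*.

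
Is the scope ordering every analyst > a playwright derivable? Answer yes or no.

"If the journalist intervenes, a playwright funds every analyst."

The adjunct clause does not contain *every analyst*, which is the matrix object.
QR within a single clause is free, so the lower quantifier may take scope over the higher one.

Yes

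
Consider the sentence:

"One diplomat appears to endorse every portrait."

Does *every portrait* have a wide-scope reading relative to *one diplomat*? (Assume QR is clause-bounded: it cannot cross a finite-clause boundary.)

The matrix predicate is a raising verb, whose infinitival complement is not a scope island — *every portrait* can QR into the matrix clause.
With no island boundary between them, the object can take inverse scope over the subject via ordinary QR within the clause.

Yes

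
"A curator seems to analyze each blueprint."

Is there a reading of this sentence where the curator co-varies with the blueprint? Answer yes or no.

Yes

The described interpretation is the *each blueprint* > *a curator* scoping.
*each blueprint* is inside a raising infinitive, which is transparent to QR (no CP barrier), so it behaves as a matrix argument.
With no island boundary between them, the object can take inverse scope over the subject via ordinary QR within the clause.
So *each blueprint* > *a curator* is among the available readings.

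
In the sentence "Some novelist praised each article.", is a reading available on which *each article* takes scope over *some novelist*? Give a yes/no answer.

*each article* and *some novelist* are in the same minimal clause.
Nothing blocks QR of the lower DP to a position above the higher one, so inverse scope is available.
The sentence is scopally ambiguous between *some novelist* > *each article* and *each article* > *some novelist*.

Yes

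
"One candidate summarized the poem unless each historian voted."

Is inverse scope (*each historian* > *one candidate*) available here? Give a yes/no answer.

No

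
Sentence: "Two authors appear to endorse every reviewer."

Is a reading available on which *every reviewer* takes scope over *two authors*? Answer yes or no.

Yes

Infinitival complements of raising predicates do not block QR; *every reviewer* and *two authors* are effectively clausemates.
Clause-internal QR can adjoin the lower DP above the subject, yielding the inverse reading.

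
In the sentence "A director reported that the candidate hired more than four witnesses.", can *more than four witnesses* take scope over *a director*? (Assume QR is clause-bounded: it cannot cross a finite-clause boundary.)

The target quantifier *more than four witnesses* is part of the finite complement clause *that the candidate hired more than four witnesses*.
Finite CP is the ceiling for QR here, by assumption.
*more than four witnesses* is confined to the island and cannot take scope over *a director*.
(Only the surface reading survives: one fixed director with respect to all the relevant witnesses.)

No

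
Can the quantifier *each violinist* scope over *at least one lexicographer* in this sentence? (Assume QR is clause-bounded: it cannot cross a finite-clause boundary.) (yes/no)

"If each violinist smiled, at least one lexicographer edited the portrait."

The DP *each violinist* is contained in the adjunct clause *if each violinist smiled*.
Adverbial clauses are not L-marked, so they are barriers for QR — the quantifier cannot escape the adjunct.
*each violinist* > *at least one lexicographer* would require crossing that boundary, which is illicit.

No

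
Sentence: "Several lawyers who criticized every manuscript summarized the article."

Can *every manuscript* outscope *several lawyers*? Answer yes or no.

No

*every manuscript* occurs within the relative clause *who criticized every manuscript*.
A relative clause is a scope island — quantifier raising cannot cross its boundary.
*every manuscript* is confined to the island and cannot take scope over *several lawyers*.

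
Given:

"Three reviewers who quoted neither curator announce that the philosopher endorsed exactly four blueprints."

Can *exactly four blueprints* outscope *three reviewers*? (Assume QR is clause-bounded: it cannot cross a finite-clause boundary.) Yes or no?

Structurally, *exactly four blueprints* is inside the finite complement clause *that the philosopher endorsed exactly four blueprints*.
Finite CP is the ceiling for QR here, by assumption.
There is no licit LF on which *exactly four blueprints* c-commands *three reviewers*.

No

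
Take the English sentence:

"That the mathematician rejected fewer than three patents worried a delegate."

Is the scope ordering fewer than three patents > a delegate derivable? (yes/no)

*fewer than three patents* is embedded in the sentential subject *that the mathematician rejected fewer than three patents*.
Clausal subjects are scope islands; QR from inside the subject into the matrix is barred.
The ordering *fewer than three patents* > *a delegate* is therefore underivable.

No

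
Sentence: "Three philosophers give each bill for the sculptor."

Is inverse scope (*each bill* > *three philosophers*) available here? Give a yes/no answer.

Yes

*three philosophers* and *each bill* are co-arguments of the matrix verb, with nothing but a clause-internal boundary between them.
With no island boundary between them, the object can take inverse scope over the subject via ordinary QR within the clause.
So *each bill* > *three philosophers* is among the available readings.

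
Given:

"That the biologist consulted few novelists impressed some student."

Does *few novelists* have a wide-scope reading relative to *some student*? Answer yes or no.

*few novelists* is embedded in the sentential subject *that the biologist consulted few novelists*.
Sentential subjects are islands: a quantifier inside the subject clause cannot raise over the matrix predicate.
There is no licit LF on which *few novelists* c-commands *some student*.

No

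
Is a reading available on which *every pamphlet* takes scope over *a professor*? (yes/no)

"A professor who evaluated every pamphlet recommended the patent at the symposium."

No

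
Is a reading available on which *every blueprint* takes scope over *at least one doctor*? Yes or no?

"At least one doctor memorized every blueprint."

Yes

Both DPs are arguments of the same predicate; there is no clause or island boundary between them.
QR within a single clause is free, so the lower quantifier may take scope over the higher one.
So *every blueprint* > *at least one doctor* is among the available readings.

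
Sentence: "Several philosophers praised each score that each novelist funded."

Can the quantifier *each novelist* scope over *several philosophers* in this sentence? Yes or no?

Structurally, *each novelist* is inside the relative clause *that each novelist funded* modifying *each score*.
A relative clause is a scope island — quantifier raising cannot cross its boundary.
*each novelist* is confined to the island and cannot take scope over *several philosophers*.

No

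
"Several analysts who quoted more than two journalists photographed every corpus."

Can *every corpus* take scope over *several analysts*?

*every corpus* is a matrix argument; only *several analysts* is modified by the relative clause *who quoted more than two journalists*, so the RC island is irrelevant to the target quantifier.
Nothing blocks QR of the lower DP to a position above the higher one, so inverse scope is available.

Yes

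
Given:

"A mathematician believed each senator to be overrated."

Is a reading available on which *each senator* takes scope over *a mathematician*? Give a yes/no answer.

Yes

The ECM infinitive is scope-transparent — *each senator* is free to raise above *a mathematician*.
Ordinary QR to a clause-peripheral position gives the wide-scope LF for the lower DP.
Both orderings are possible: *a mathematician* > *each senator* and *each senator* > *a mathematician*.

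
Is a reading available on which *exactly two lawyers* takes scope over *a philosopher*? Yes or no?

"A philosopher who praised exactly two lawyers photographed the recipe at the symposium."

The target quantifier *exactly two lawyers* is part of the relative clause *who praised exactly two lawyers*.
Relative clauses are scope islands: a quantifier cannot QR out of a relative clause to take scope in the matrix clause.
*exactly two lawyers* is confined to the island and cannot take scope over *a philosopher*.

No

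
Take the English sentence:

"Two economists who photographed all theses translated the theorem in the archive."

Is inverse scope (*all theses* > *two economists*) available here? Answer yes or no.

No

Structurally, *all theses* is inside the relative clause *who photographed all theses*.
A relative clause is a scope island — quantifier raising cannot cross its boundary.
*all theses* > *two economists* would require crossing that boundary, which is illicit.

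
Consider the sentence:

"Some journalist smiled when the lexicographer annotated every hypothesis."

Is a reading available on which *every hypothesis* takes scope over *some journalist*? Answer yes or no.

No

*every hypothesis* is embedded in the adjunct clause *when the lexicographer annotated every hypothesis*.
Adjuncts are opaque for quantifier raising; a quantifier in an adjunct stays inside it.
The inverse ordering *every hypothesis* > *some journalist* is therefore underivable.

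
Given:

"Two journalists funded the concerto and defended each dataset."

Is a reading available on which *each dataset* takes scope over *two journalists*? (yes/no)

No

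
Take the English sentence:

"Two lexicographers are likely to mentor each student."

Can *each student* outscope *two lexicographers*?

Yes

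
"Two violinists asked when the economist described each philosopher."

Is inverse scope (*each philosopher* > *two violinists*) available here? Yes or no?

No

The DP *each philosopher* is contained in the embedded question *when the economist described each philosopher*.
The wh-island constraint blocks QR out of an embedded interrogative.
So the wide-scope reading for *each philosopher* is blocked.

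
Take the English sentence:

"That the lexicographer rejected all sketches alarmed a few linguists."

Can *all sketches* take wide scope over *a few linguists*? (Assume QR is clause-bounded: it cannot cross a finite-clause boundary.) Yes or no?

No

The DP *all sketches* is contained in the sentential subject *that the lexicographer rejected all sketches*.
Clausal subjects are scope islands; QR from inside the subject into the matrix is barred.
So the wide-scope reading for *all sketches* is blocked.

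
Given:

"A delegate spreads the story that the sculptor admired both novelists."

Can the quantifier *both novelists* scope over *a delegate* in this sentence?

No

The DP *both novelists* is contained in the complex NP *the story that the sculptor admired both novelists*.
A that-clause complement to a noun is an island; QR cannot cross the NP boundary.
There is no licit LF on which *both novelists* c-commands *a delegate*.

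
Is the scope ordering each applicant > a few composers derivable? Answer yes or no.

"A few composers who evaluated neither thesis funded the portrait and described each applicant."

The DP *each applicant* is contained in one conjunct of the coordinate structure (*described each applicant*).
The Coordinate Structure Constraint blocks movement (including QR) out of a single conjunct.
There is no licit LF on which *each applicant* c-commands *a few composers*.

No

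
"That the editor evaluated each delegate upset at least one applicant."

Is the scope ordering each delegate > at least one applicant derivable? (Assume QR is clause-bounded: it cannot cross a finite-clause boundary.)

The DP *each delegate* is contained in the sentential subject *that the editor evaluated each delegate*.
The subject-island constraint blocks QR out of a clausal subject.
*each delegate* > *at least one applicant* would require crossing that boundary, which is illicit.

No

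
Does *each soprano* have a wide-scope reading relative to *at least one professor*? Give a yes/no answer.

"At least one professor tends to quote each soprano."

Yes

*each soprano* is inside a raising infinitive, which is transparent to QR (no CP barrier), so it behaves as a matrix argument.
QR within a single clause is free, so the lower quantifier may take scope over the higher one.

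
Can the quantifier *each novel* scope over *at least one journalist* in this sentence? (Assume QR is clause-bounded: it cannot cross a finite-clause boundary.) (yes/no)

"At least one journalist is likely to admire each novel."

Yes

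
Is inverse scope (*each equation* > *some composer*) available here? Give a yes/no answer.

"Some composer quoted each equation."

Yes

*each equation* and *some composer* are in the same minimal clause.
No island intervenes, so both surface and inverse scope are derivable.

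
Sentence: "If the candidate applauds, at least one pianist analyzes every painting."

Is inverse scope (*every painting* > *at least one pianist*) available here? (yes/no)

Although there is an adjunct clause, *every painting* is in the main clause, not inside the adjunct.
Nothing blocks QR of the lower DP to a position above the higher one, so inverse scope is available.

Yes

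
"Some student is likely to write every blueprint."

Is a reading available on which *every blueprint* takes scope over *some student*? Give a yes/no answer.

Raising constructions are monoclausal for scope purposes; *every blueprint* is not separated from *some student* by any island.
QR within a single clause is free, so the lower quantifier may take scope over the higher one.

Yes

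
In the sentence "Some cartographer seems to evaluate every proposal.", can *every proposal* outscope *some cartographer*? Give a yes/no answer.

Yes

*every proposal* is the object of the infinitival complement of a raising predicate; raising infinitives are transparent for QR, so the two DPs are in effect clausemates.
With no island boundary between them, the object can take inverse scope over the subject via ordinary QR within the clause.
Both orderings are possible: *some cartographer* > *every proposal* and *every proposal* > *some cartographer*.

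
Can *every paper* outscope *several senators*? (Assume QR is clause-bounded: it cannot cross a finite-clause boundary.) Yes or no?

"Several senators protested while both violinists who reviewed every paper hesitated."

*every paper* occurs within the relative clause *who reviewed every paper*, which is itself inside the adjunct *while both violinists who reviewed every paper hesitated*.
Both the relative clause and the enclosing adjunct are scope islands; QR cannot cross either.
So the wide-scope reading for *every paper* is blocked.

No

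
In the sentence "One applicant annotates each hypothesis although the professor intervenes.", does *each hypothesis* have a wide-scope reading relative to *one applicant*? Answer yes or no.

Yes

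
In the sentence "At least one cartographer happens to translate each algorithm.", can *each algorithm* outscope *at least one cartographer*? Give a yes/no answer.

Yes

*each algorithm* is inside a raising infinitive, which is transparent to QR (no CP barrier), so it behaves as a matrix argument.
Ordinary QR to a clause-peripheral position gives the wide-scope LF for the lower DP.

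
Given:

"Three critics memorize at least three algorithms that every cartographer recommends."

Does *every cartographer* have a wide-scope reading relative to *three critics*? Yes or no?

*every cartographer* is embedded in the relative clause *that every cartographer recommends* modifying *at least three algorithms*.
The relative clause forms an island for QR, so the quantifier is confined to the head noun's restrictor.
So *every cartographer* cannot raise to a position above *three critics*.

No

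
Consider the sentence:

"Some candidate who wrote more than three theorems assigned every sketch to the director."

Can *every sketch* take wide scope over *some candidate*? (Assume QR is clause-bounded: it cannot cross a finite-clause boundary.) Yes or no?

Yes

The RC *who wrote more than three theorems* is an island, but *every sketch* is not inside it — it is the matrix object, a clausemate of *some candidate*.
QR within a single clause is free, so the lower quantifier may take scope over the higher one.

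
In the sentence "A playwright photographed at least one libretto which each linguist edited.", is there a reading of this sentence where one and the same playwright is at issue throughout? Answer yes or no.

That reading corresponds to *a playwright* > *each linguist*.
Nothing needs to raise for *a playwright* > *each linguist*, so no island constraint is at stake.

Yes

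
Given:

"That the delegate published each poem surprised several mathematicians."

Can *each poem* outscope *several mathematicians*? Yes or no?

No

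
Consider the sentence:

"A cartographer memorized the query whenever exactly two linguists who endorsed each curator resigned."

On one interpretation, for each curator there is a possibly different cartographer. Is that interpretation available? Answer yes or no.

No

This is the *each curator* > *a cartographer* reading.
The target quantifier *each curator* is part of the relative clause *who endorsed each curator*, which is itself inside the adjunct *whenever exactly two linguists who endorsed each curator resigned*.
Two island boundaries intervene — the relative clause and the adjunct. Either alone would block QR.
So *each curator* cannot raise to a position above *a cartographer*.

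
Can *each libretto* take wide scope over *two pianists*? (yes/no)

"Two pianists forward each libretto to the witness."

Yes

*each libretto* and *two pianists* are in the same minimal clause.
Ordinary QR to a clause-peripheral position gives the wide-scope LF for the lower DP.
The sentence is scopally ambiguous between *two pianists* > *each libretto* and *each libretto* > *two pianists*.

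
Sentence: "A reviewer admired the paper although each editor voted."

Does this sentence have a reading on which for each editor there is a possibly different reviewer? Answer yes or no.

The described interpretation is the *each editor* > *a reviewer* scoping.
*each editor* sits inside the adjunct clause *although each editor voted*.
Adjuncts are opaque for quantifier raising; a quantifier in an adjunct stays inside it.
The inverse ordering *each editor* > *a reviewer* is therefore underivable.
(Only the surface reading survives: one fixed reviewer with respect to all the relevant editors.)

No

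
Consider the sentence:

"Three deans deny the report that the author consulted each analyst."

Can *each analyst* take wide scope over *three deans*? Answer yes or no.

*each analyst* sits inside the complex NP *the report that the author consulted each analyst*.
The Complex NP Constraint bars QR out of the complement clause of a noun.
Hence only narrow scope for *each analyst* (under *three deans*) survives.

No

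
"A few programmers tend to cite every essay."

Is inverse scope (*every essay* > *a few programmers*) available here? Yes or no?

The matrix predicate is a raising verb, whose infinitival complement is not a scope island — *every essay* can QR into the matrix clause.
QR within a single clause is free, so the lower quantifier may take scope over the higher one.

Yes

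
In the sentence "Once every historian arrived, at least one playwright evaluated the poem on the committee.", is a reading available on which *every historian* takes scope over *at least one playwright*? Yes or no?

*every historian* occurs within the adjunct clause *once every historian arrived*.
The adjunct-island constraint bars QR out of an adverbial clause.
So the wide-scope reading for *every historian* is blocked.

No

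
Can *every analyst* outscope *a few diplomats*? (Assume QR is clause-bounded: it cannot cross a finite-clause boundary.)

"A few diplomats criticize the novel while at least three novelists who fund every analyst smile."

No

*every analyst* occurs within the relative clause *who fund every analyst*, which is itself inside the adjunct *while at least three novelists who fund every analyst smile*.
The quantifier would have to escape first the RC and then the adjunct — two independent island violations.
So *every analyst* cannot raise high enough to outscope *a few diplomats*; only the surface ordering *a few diplomats* > *every analyst* is available.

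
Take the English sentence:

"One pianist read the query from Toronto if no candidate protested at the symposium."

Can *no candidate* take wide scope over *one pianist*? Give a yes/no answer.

*no candidate* occurs within the adjunct clause *if no candidate protested at the symposium*.
Since the clause is an adjunct (not a complement), the Adjunct Condition blocks QR across its edge.
So *no candidate* cannot raise to a position above *one pianist*.

No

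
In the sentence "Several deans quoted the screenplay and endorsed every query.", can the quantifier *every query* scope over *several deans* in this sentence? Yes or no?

No

The DP *every query* is contained in one conjunct of the coordinate structure (*endorsed every query*).
Coordinate structures are islands for non-across-the-board movement, QR included.
So the wide-scope reading for *every query* is blocked.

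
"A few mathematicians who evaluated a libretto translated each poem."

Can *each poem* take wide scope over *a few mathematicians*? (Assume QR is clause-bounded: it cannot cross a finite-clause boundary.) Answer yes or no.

*each poem* is a matrix argument; only *a few mathematicians* is modified by the relative clause *who evaluated a libretto*, so the RC island is irrelevant to the target quantifier.
With no island boundary between them, the object can take inverse scope over the subject via ordinary QR within the clause.

Yes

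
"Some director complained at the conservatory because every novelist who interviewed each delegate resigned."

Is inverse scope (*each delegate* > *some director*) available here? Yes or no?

The target quantifier *each delegate* is part of the relative clause *who interviewed each delegate*, which is itself inside the adjunct *because every novelist who interviewed each delegate resigned*.
Both the relative clause and the enclosing adjunct are scope islands; QR cannot cross either.
There is no licit LF on which *each delegate* c-commands *some director*.

No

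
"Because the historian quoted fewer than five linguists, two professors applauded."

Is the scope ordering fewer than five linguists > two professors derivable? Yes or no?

*fewer than five linguists* is embedded in the adjunct clause *because the historian quoted fewer than five linguists*.
Since the clause is an adjunct (not a complement), the Adjunct Condition blocks QR across its edge.
*fewer than five linguists* > *two professors* would require crossing that boundary, which is illicit.

No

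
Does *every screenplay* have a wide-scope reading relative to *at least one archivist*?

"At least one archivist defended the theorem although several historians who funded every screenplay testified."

No

Structurally, *every screenplay* is inside the relative clause *who funded every screenplay*, which is itself inside the adjunct *although several historians who funded every screenplay testified*.
Even if one barrier were somehow void, the other would still block QR.
The inverse ordering *every screenplay* > *at least one archivist* is therefore underivable.
(Only the surface reading survives: one fixed archivist with respect to all the relevant screenplays.)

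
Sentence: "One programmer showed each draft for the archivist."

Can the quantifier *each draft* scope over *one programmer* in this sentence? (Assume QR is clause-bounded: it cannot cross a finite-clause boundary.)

*each draft* and *one programmer* are in the same minimal clause.
No island intervenes, so both surface and inverse scope are derivable.
So *each draft* > *one programmer* is among the available readings.

Yes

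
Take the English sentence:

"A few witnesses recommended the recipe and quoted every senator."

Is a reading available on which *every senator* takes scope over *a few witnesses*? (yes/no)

No

*every senator* sits inside one conjunct of the coordinate structure (*quoted every senator*).
Asymmetric QR out of one conjunct violates the Coordinate Structure Constraint.
So *every senator* cannot raise high enough to outscope *a few witnesses*; only the surface ordering *a few witnesses* > *every senator* is available.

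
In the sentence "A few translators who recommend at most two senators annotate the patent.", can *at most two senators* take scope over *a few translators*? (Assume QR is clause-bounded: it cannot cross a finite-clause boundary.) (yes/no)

No

The target quantifier *at most two senators* is part of the relative clause *who recommend at most two senators*.
QR out of a relative clause is ruled out by the relative-clause island constraint.
*at most two senators* > *a few translators* would require crossing that boundary, which is illicit.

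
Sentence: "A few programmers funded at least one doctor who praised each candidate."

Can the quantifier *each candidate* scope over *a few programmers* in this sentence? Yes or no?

No

The DP *each candidate* is contained in the relative clause *who praised each candidate* modifying *at least one doctor*.
Quantifiers inside a relative clause are trapped there; the RC boundary blocks QR.
The inverse ordering *each candidate* > *a few programmers* is therefore underivable.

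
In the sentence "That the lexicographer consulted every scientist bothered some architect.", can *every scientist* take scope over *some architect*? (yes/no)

The target quantifier *every scientist* is part of the sentential subject *that the lexicographer consulted every scientist*.
Sentential subjects are islands: a quantifier inside the subject clause cannot raise over the matrix predicate.
There is no licit LF on which *every scientist* c-commands *some architect*.

No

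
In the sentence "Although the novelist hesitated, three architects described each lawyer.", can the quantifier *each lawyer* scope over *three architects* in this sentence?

The adjunct island is irrelevant here — *each lawyer* and *three architects* are both in the matrix clause.
No island intervenes, so both surface and inverse scope are derivable.
The sentence is scopally ambiguous between *three architects* > *each lawyer* and *each lawyer* > *three architects*.

Yes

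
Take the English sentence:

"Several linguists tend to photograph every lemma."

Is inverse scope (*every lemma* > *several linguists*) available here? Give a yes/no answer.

*every lemma* is the object of the infinitival complement of a raising predicate; raising infinitives are transparent for QR, so the two DPs are in effect clausemates.
QR within a single clause is free, so the lower quantifier may take scope over the higher one.

Yes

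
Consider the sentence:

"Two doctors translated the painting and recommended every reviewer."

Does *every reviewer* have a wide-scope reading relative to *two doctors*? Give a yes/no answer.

No

The DP *every reviewer* is contained in one conjunct of the coordinate structure (*recommended every reviewer*).
QR out of a conjunct would have to apply non-ATB, which the CSC forbids.
The inverse ordering *every reviewer* > *two doctors* is therefore underivable.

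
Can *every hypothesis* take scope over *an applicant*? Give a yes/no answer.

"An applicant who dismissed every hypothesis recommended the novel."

No

The target quantifier *every hypothesis* is part of the relative clause *who dismissed every hypothesis*.
QR out of a relative clause is ruled out by the relative-clause island constraint.
*every hypothesis* is confined to the island and cannot take scope over *an applicant*.
(Only the surface reading survives: one fixed applicant with respect to all the relevant hypotheses.)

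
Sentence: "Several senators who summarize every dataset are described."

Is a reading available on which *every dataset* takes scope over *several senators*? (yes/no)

Structurally, *every dataset* is inside the relative clause *who summarize every dataset*.
Relative clauses are scope islands: a quantifier cannot QR out of a relative clause to take scope in the matrix clause.
So *every dataset* cannot raise high enough to outscope *several senators*; only the surface ordering *several senators* > *every dataset* is available.

No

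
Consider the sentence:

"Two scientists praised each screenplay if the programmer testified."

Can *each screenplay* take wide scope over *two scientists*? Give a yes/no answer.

The adjunct island is irrelevant here — *each screenplay* and *two scientists* are both in the matrix clause.
Since no island is crossed, the inverse ordering is licensed alongside surface scope.

Yes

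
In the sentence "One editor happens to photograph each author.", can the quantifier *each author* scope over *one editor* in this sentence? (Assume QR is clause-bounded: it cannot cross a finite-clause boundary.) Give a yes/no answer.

*each author* is inside a raising infinitive, which is transparent to QR (no CP barrier), so it behaves as a matrix argument.
Since no island is crossed, the inverse ordering is licensed alongside surface scope.

Yes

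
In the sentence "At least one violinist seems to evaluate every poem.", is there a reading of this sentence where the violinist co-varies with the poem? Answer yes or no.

Yes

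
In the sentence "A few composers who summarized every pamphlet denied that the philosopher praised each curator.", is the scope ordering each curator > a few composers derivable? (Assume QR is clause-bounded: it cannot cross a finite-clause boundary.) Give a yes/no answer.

No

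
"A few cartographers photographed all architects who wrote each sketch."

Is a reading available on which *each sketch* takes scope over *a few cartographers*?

The DP *each sketch* is contained in the relative clause *who wrote each sketch* modifying *all architects*.
Quantifiers inside a relative clause are trapped there; the RC boundary blocks QR.
*each sketch* is confined to the island and cannot take scope over *a few cartographers*.

No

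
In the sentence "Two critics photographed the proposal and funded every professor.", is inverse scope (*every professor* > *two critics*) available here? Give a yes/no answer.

The target quantifier *every professor* is part of one conjunct of the coordinate structure (*funded every professor*).
A quantifier cannot raise out of one conjunct of a coordination across the whole coordinate structure — the CSC applies to QR.
*every professor* > *two critics* would require crossing that boundary, which is illicit.

No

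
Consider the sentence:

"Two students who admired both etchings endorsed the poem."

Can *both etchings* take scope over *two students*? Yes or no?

The DP *both etchings* is contained in the relative clause *who admired both etchings*.
QR out of a relative clause is ruled out by the relative-clause island constraint.
Hence only narrow scope for *both etchings* (under *two students*) survives.

No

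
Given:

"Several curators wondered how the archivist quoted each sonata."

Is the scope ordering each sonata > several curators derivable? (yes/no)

*each sonata* is embedded in the embedded question *how the archivist quoted each sonata*.
QR across an interrogative CP boundary is ruled out as a wh-island violation.
*each sonata* is confined to the island and cannot take scope over *several curators*.

No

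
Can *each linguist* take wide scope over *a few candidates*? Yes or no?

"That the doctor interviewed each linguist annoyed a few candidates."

The target quantifier *each linguist* is part of the sentential subject *that the doctor interviewed each linguist*.
Clausal subjects are scope islands; QR from inside the subject into the matrix is barred.
So the wide-scope reading for *each linguist* is blocked.

No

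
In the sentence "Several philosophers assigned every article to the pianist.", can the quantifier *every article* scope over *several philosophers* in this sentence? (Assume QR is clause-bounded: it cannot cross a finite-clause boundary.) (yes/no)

Yes

*every article* is the matrix object and *several philosophers* the matrix subject; the two are clausemates.
Nothing blocks QR of the lower DP to a position above the higher one, so inverse scope is available.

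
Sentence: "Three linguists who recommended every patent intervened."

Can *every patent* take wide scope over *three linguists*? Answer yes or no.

No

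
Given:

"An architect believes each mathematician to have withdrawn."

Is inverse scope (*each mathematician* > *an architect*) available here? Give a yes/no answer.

Yes

The ECM infinitive is scope-transparent — *each mathematician* is free to raise above *an architect*.
Since no island is crossed, the inverse ordering is licensed alongside surface scope.
The sentence is scopally ambiguous between *an architect* > *each mathematician* and *each mathematician* > *an architect*.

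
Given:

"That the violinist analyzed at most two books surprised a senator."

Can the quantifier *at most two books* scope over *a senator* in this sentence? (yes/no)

The target quantifier *at most two books* is part of the sentential subject *that the violinist analyzed at most two books*.
The subject-island constraint blocks QR out of a clausal subject.
*at most two books* is confined to the island and cannot take scope over *a senator*.

No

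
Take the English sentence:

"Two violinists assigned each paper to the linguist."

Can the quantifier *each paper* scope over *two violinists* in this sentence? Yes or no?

Both DPs are arguments of the same predicate; there is no clause or island boundary between them.
QR within a single clause is free, so the lower quantifier may take scope over the higher one.

Yes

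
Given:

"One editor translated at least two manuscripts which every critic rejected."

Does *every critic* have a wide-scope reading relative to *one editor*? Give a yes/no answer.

*every critic* occurs within the relative clause *which every critic rejected* modifying *at least two manuscripts*.
A relative clause is a scope island — quantifier raising cannot cross its boundary.
The inverse ordering *every critic* > *one editor* is therefore underivable.

No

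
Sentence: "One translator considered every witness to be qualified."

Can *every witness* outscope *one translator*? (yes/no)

Yes

*every witness* is the subject of an ECM infinitive — the infinitival complement of an ECM verb is not a scope island, so *every witness* can raise into the matrix clause.
QR within a single clause is free, so the lower quantifier may take scope over the higher one.
The sentence is scopally ambiguous between *one translator* > *every witness* and *every witness* > *one translator*.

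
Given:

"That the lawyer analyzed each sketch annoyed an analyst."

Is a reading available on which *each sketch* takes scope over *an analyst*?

No

*each sketch* sits inside the sentential subject *that the lawyer analyzed each sketch*.
The subject-island constraint blocks QR out of a clausal subject.
The ordering *each sketch* > *an analyst* is therefore underivable.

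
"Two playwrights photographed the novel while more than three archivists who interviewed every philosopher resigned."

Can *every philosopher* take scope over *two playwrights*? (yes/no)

*every philosopher* is embedded in the relative clause *who interviewed every philosopher*, which is itself inside the adjunct *while more than three archivists who interviewed every philosopher resigned*.
Two island boundaries intervene — the relative clause and the adjunct. Either alone would block QR.
So *every philosopher* cannot raise high enough to outscope *two playwrights*; only the surface ordering *two playwrights* > *every philosopher* is available.

No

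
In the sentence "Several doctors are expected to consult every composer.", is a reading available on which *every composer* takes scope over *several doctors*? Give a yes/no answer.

Yes

Infinitival complements of raising predicates do not block QR; *every composer* and *several doctors* are effectively clausemates.
QR within a single clause is free, so the lower quantifier may take scope over the higher one.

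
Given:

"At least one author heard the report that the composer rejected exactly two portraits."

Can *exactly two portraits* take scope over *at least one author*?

No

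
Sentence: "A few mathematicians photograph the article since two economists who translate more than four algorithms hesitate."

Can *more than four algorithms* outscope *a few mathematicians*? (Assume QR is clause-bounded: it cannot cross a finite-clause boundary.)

No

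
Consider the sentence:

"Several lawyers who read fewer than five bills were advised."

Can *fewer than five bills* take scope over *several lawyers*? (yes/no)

No

*fewer than five bills* is embedded in the relative clause *who read fewer than five bills*.
QR out of a relative clause is ruled out by the relative-clause island constraint.
Hence only narrow scope for *fewer than five bills* (under *several lawyers*) survives.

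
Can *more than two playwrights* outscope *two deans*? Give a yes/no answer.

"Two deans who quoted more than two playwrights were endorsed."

No

The target quantifier *more than two playwrights* is part of the relative clause *who quoted more than two playwrights*.
Relative clauses block scope extraction: QR cannot target a position outside the modified NP.
So *more than two playwrights* cannot raise to a position above *two deans*.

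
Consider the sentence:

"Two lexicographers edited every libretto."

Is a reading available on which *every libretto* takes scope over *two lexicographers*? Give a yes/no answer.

Both DPs are arguments of the same predicate; there is no clause or island boundary between them.
QR within a single clause is free, so the lower quantifier may take scope over the higher one.
So *every libretto* > *two lexicographers* is among the available readings.

Yes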